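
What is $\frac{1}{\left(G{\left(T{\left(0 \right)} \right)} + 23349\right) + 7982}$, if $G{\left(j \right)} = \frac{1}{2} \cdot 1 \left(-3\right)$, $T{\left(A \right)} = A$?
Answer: $\frac{2}{62659} \approx 3.1919 \cdot 10^{-5}$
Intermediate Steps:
$G{\left(j \right)} = - \frac{3}{2}$ ($G{\left(j \right)} = \frac{1}{2} \cdot 1 \left(-3\right) = \frac{1}{2} \left(-3\right) = - \frac{3}{2}$)
$\frac{1}{\left(G{\left(T{\left(0 \right)} \right)} + 23349\right) + 7982} = \frac{1}{\left(- \frac{3}{2} + 23349\right) + 7982} = \frac{1}{\frac{46695}{2} + 7982} = \frac{1}{\frac{62659}{2}} = \frac{2}{62659}$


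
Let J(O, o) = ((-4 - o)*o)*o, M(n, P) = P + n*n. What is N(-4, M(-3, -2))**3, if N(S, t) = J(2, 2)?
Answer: -13824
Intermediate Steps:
M(n, P) = P + n**2
J(O, o) = o**2*(-4 - o) (J(O, o) = (o*(-4 - o))*o = o**2*(-4 - o))
N(S, t) = -24 (N(S, t) = 2**2*(-4 - 1*2) = 4*(-4 - 2) = 4*(-6) = -24)
N(-4, M(-3, -2))**3 = (-24)**3 = -13824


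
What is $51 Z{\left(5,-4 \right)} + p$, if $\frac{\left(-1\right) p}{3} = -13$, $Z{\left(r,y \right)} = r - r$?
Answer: $39$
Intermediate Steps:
$Z{\left(r,y \right)} = 0$
$p = 39$ ($p = \left(-3\right) \left(-13\right) = 39$)
$51 Z{\left(5,-4 \right)} + p = 51 \cdot 0 + 39 = 0 + 39 = 39$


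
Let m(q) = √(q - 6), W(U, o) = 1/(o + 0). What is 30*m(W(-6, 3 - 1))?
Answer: 15*I*√22 ≈ 70.356*I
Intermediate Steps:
W(U, o) = 1/o
m(q) = √(-6 + q)
30*m(W(-6, 3 - 1)) = 30*√(-6 + 1/(3 - 1)) = 30*√(-6 + 1/2) = 30*√(-6 + ½) = 30*√(-11/2) = 30*(I*√22/2) = 15*I*√22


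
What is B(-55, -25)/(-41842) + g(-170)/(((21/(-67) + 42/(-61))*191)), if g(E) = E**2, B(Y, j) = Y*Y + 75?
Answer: -494456319010/3272651109 ≈ -151.09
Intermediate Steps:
B(Y, j) = 75 + Y**2 (B(Y, j) = Y**2 + 75 = 75 + Y**2)
B(-55, -25)/(-41842) + g(-170)/(((21/(-67) + 42/(-61))*191)) = (75 + (-55)**2)/(-41842) + (-170)**2/(((21/(-67) + 42/(-61))*191)) = (75 + 3025)*(-1/41842) + 28900/(((21*(-1/67) + 42*(-1/61))*191)) = 3100*(-1/41842) + 28900/(((-21/67 - 42/61)*191)) = -1550/20921 + 28900/((-4095/4087*191)) = -1550/20921 + 28900/(-782145/4087) = -1550/20921 + 28900*(-4087/782145) = -1550/20921 - 23622860/156429 = -494456319010/3272651109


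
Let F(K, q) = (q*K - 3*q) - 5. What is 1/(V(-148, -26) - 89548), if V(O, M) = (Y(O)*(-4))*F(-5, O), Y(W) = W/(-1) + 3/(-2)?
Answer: -1/780442 ≈ -1.2813e-6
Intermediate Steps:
Y(W) = -3/2 - W (Y(W) = W*(-1) + 3*(-½) = -W - 3/2 = -3/2 - W)
F(K, q) = -5 - 3*q + K*q (F(K, q) = (K*q - 3*q) - 5 = (-3*q + K*q) - 5 = -5 - 3*q + K*q)
V(O, M) = (-5 - 8*O)*(6 + 4*O) (V(O, M) = ((-3/2 - O)*(-4))*(-5 - 3*O - 5*O) = (6 + 4*O)*(-5 - 8*O) = (-5 - 8*O)*(6 + 4*O))
1/(V(-148, -26) - 89548) = 1/((-30 - 68*(-148) - 32*(-148)²) - 89548) = 1/((-30 + 10064 - 32*21904) - 89548) = 1/((-30 + 10064 - 700928) - 89548) = 1/(-690894 - 89548) = 1/(-780442) = -1/780442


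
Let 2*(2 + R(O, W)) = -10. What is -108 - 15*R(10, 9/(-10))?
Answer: -3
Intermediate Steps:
R(O, W) = -7 (R(O, W) = -2 + (1/2)*(-10) = -2 - 5 = -7)
-108 - 15*R(10, 9/(-10)) = -108 - 15*(-7) = -108 + 105 = -3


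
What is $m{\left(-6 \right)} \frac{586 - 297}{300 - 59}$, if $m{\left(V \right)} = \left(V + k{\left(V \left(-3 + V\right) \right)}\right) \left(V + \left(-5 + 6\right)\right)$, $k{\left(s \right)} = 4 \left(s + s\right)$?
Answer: $- \frac{615570}{241} \approx -2554.2$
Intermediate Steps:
$k{\left(s \right)} = 8 s$ ($k{\left(s \right)} = 4 \cdot 2 s = 8 s$)
$m{\left(V \right)} = \left(1 + V\right) \left(V + 8 V \left(-3 + V\right)\right)$ ($m{\left(V \right)} = \left(V + 8 V \left(-3 + V\right)\right) \left(V + \left(-5 + 6\right)\right) = \left(V + 8 V \left(-3 + V\right)\right) \left(V + 1\right) = \left(V + 8 V \left(-3 + V\right)\right) \left(1 + V\right) = \left(1 + V\right) \left(V + 8 V \left(-3 + V\right)\right)$)
$m{\left(-6 \right)} \frac{586 - 297}{300 - 59} = - 6 \left(-23 - -90 + 8 \left(-6\right)^{2}\right) \frac{586 - 297}{300 - 59} = - 6 \left(-23 + 90 + 8 \cdot 36\right) \frac{289}{241} = - 6 \left(-23 + 90 + 288\right) 289 \cdot \frac{1}{241} = \left(-6\right) 355 \cdot \frac{289}{241} = \left(-2130\right) \frac{289}{241} = - \frac{615570}{241}$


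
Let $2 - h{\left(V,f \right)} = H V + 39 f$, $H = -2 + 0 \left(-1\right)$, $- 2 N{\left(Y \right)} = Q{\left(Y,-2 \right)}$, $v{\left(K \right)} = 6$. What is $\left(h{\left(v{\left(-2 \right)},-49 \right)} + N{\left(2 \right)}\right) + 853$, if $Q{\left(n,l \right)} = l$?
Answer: $2779$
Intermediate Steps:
$N{\left(Y \right)} = 1$ ($N{\left(Y \right)} = \left(- \frac{1}{2}\right) \left(-2\right) = 1$)
$H = -2$ ($H = -2 + 0 = -2$)
$h{\left(V,f \right)} = 2 - 39 f + 2 V$ ($h{\left(V,f \right)} = 2 - \left(- 2 V + 39 f\right) = 2 + \left(- 39 f + 2 V\right) = 2 - 39 f + 2 V$)
$\left(h{\left(v{\left(-2 \right)},-49 \right)} + N{\left(2 \right)}\right) + 853 = \left(\left(2 - -1911 + 2 \cdot 6\right) + 1\right) + 853 = \left(\left(2 + 1911 + 12\right) + 1\right) + 853 = \left(1925 + 1\right) + 853 = 1926 + 853 = 2779$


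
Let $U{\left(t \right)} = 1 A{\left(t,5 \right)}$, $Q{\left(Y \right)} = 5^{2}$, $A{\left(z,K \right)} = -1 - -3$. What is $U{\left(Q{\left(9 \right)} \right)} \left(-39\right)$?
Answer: $-78$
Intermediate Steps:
$A{\left(z,K \right)} = 2$ ($A{\left(z,K \right)} = -1 + 3 = 2$)
$Q{\left(Y \right)} = 25$
$U{\left(t \right)} = 2$ ($U{\left(t \right)} = 1 \cdot 2 = 2$)
$U{\left(Q{\left(9 \right)} \right)} \left(-39\right) = 2 \left(-39\right) = -78$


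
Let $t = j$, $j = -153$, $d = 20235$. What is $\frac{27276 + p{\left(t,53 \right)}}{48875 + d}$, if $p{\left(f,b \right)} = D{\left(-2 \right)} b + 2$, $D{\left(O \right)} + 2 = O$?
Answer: $\frac{13533}{34555} \approx 0.39164$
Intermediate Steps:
$t = -153$
$D{\left(O \right)} = -2 + O$
$p{\left(f,b \right)} = 2 - 4 b$ ($p{\left(f,b \right)} = \left(-2 - 2\right) b + 2 = - 4 b + 2 = 2 - 4 b$)
$\frac{27276 + p{\left(t,53 \right)}}{48875 + d} = \frac{27276 + \left(2 - 212\right)}{48875 + 20235} = \frac{27276 + \left(2 - 212\right)}{69110} = \left(27276 - 210\right) \frac{1}{69110} = 27066 \cdot \frac{1}{69110} = \frac{13533}{34555}$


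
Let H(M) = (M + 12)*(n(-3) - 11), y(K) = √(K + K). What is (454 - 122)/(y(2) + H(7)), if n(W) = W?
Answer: -83/66 ≈ -1.2576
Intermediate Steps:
y(K) = √2*√K (y(K) = √(2*K) = √2*√K)
H(M) = -168 - 14*M (H(M) = (M + 12)*(-3 - 11) = (12 + M)*(-14) = -168 - 14*M)
(454 - 122)/(y(2) + H(7)) = (454 - 122)/(√2*√2 + (-168 - 14*7)) = 332/(2 + (-168 - 98)) = 332/(2 - 266) = 332/(-264) = 332*(-1/264) = -83/66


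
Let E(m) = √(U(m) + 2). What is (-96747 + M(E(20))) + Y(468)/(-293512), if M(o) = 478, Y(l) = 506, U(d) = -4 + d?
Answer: -14128053617/146756 ≈ -96269.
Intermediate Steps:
E(m) = √(-2 + m) (E(m) = √((-4 + m) + 2) = √(-2 + m))
(-96747 + M(E(20))) + Y(468)/(-293512) = (-96747 + 478) + 506/(-293512) = -96269 + 506*(-1/293512) = -96269 - 253/146756 = -14128053617/146756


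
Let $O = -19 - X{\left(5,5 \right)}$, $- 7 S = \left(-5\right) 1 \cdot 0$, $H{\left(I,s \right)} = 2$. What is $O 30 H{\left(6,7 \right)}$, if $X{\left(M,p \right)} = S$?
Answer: $-1140$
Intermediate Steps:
$S = 0$ ($S = - \frac{\left(-5\right) 1 \cdot 0}{7} = - \frac{\left(-5\right) 0}{7} = \left(- \frac{1}{7}\right) 0 = 0$)
$X{\left(M,p \right)} = 0$
$O = -19$ ($O = -19 - 0 = -19 + 0 = -19$)
$O 30 H{\left(6,7 \right)} = \left(-19\right) 30 \cdot 2 = \left(-570\right) 2 = -1140$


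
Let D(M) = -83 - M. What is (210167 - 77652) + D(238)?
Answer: 132194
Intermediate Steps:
(210167 - 77652) + D(238) = (210167 - 77652) + (-83 - 1*238) = 132515 + (-83 - 238) = 132515 - 321 = 132194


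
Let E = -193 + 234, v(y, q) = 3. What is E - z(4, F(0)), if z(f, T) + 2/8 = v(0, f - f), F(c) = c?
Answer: 153/4 ≈ 38.250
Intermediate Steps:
z(f, T) = 11/4 (z(f, T) = -¼ + 3 = 11/4)
E = 41
E - z(4, F(0)) = 41 - 1*11/4 = 41 - 11/4 = 153/4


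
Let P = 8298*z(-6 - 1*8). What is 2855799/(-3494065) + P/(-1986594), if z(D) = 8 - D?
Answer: -1051862614791/1156881427435 ≈ -0.90922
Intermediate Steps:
P = 182556 (P = 8298*(8 - (-6 - 1*8)) = 8298*(8 - (-6 - 8)) = 8298*(8 - 1*(-14)) = 8298*(8 + 14) = 8298*22 = 182556)
2855799/(-3494065) + P/(-1986594) = 2855799/(-3494065) + 182556/(-1986594) = 2855799*(-1/3494065) + 182556*(-1/1986594) = -2855799/3494065 - 30426/331099 = -1051862614791/1156881427435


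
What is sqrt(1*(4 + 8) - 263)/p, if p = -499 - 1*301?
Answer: -I*sqrt(251)/800 ≈ -0.019804*I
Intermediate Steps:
p = -800 (p = -499 - 301 = -800)
sqrt(1*(4 + 8) - 263)/p = sqrt(1*(4 + 8) - 263)/(-800) = sqrt(1*12 - 263)*(-1/800) = sqrt(12 - 263)*(-1/800) = sqrt(-251)*(-1/800) = (I*sqrt(251))*(-1/800) = -I*sqrt(251)/800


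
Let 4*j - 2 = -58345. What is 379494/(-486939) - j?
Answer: 326528323/22388 ≈ 14585.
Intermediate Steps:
j = -58343/4 (j = ½ + (¼)*(-58345) = ½ - 58345/4 = -58343/4 ≈ -14586.)
379494/(-486939) - j = 379494/(-486939) - 1*(-58343/4) = 379494*(-1/486939) + 58343/4 = -4362/5597 + 58343/4 = 326528323/22388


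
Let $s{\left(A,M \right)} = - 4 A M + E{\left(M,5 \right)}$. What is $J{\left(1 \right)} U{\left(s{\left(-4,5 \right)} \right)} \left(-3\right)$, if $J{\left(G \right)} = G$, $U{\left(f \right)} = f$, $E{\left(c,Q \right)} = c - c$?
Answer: $-240$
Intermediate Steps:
$E{\left(c,Q \right)} = 0$
$s{\left(A,M \right)} = - 4 A M$ ($s{\left(A,M \right)} = - 4 A M + 0 = - 4 A M$)
$J{\left(1 \right)} U{\left(s{\left(-4,5 \right)} \right)} \left(-3\right) = 1 \left(\left(-4\right) \left(-4\right) 5\right) \left(-3\right) = 1 \cdot 80 \left(-3\right) = 80 \left(-3\right) = -240$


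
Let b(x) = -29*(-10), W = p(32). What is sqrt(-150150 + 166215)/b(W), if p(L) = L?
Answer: 3*sqrt(1785)/290 ≈ 0.43706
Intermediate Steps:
W = 32
b(x) = 290
sqrt(-150150 + 166215)/b(W) = sqrt(-150150 + 166215)/290 = sqrt(16065)*(1/290) = (3*sqrt(1785))*(1/290) = 3*sqrt(1785)/290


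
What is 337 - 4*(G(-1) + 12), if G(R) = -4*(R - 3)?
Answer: 225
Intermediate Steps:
G(R) = 12 - 4*R (G(R) = -4*(-3 + R) = 12 - 4*R)
337 - 4*(G(-1) + 12) = 337 - 4*((12 - 4*(-1)) + 12) = 337 - 4*((12 + 4) + 12) = 337 - 4*(16 + 12) = 337 - 4*28 = 337 - 1*112 = 337 - 112 = 225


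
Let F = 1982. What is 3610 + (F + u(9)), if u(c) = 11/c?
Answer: 50339/9 ≈ 5593.2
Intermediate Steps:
3610 + (F + u(9)) = 3610 + (1982 + 11/9) = 3610 + 17849/9 = 50339/9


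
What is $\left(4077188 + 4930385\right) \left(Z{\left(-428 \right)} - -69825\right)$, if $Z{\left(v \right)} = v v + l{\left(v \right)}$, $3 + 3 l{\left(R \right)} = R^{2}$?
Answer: $\frac{8487007341184}{3} \approx 2.829 \cdot 10^{12}$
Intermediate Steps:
$l{\left(R \right)} = -1 + \frac{R^{2}}{3}$
$Z{\left(v \right)} = -1 + \frac{4 v^{2}}{3}$ ($Z{\left(v \right)} = v v + \left(-1 + \frac{v^{2}}{3}\right) = v^{2} + \left(-1 + \frac{v^{2}}{3}\right) = -1 + \frac{4 v^{2}}{3}$)
$\left(4077188 + 4930385\right) \left(Z{\left(-428 \right)} - -69825\right) = \left(4077188 + 4930385\right) \left(\left(-1 + \frac{4 \left(-428\right)^{2}}{3}\right) - -69825\right) = 9007573 \left(\left(-1 + \frac{4}{3} \cdot 183184\right) + \left(-53806 + 123631\right)\right) = 9007573 \left(\left(-1 + \frac{732736}{3}\right) + 69825\right) = 9007573 \left(\frac{732733}{3} + 69825\right) = 9007573 \cdot \frac{942208}{3} = \frac{8487007341184}{3}$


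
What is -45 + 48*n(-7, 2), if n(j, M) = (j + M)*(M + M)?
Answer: -1005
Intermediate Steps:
n(j, M) = 2*M*(M + j) (n(j, M) = (M + j)*(2*M) = 2*M*(M + j))
-45 + 48*n(-7, 2) = -45 + 48*(2*2*(2 - 7)) = -45 + 48*(2*2*(-5)) = -45 + 48*(-20) = -45 - 960 = -1005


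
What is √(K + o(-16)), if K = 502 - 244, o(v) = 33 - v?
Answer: √307 ≈ 17.521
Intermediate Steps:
K = 258
√(K + o(-16)) = √(258 + (33 - 1*(-16))) = √(258 + (33 + 16)) = √(258 + 49) = √307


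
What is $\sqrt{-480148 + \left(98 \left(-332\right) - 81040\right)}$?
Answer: $2 i \sqrt{148431} \approx 770.54 i$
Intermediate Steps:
$\sqrt{-480148 + \left(98 \left(-332\right) - 81040\right)} = \sqrt{-480148 - 113576} = \sqrt{-593724} = 2 i \sqrt{148431}$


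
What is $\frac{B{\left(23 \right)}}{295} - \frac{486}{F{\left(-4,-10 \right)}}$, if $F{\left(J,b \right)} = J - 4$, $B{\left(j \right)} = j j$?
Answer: $\frac{73801}{1180} \approx 62.543$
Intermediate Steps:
$B{\left(j \right)} = j^{2}$
$F{\left(J,b \right)} = -4 + J$
$\frac{B{\left(23 \right)}}{295} - \frac{486}{F{\left(-4,-10 \right)}} = \frac{23^{2}}{295} - \frac{486}{-4 - 4} = 529 \cdot \frac{1}{295} - \frac{486}{-8} = \frac{529}{295} - - \frac{243}{4} = \frac{529}{295} + \frac{243}{4} = \frac{73801}{1180}$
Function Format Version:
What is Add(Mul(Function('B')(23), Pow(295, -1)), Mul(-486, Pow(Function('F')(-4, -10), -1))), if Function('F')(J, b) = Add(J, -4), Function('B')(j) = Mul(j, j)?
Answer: Rational(73801, 1180) ≈ 62.543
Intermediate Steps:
Function('B')(j) = Pow(j, 2)
Function('F')(J, b) = Add(-4, J)
Add(Mul(Function('B')(23), Pow(295, -1)), Mul(-486, Pow(Function('F')(-4, -10), -1))) = Add(Mul(Pow(23, 2), Pow(295, -1)), Mul(-486, Pow(Add(-4, -4), -1))) = Add(Mul(529, Rational(1, 295)), Mul(-486, Pow(-8, -1))) = Add(Rational(529, 295), Mul(-486, Rational(-1, 8))) = Add(Rational(529, 295), Rational(243, 4)) = Rational(73801, 1180)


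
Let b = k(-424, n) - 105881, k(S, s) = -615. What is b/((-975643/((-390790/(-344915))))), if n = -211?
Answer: 8323514368/67302781069 ≈ 0.12367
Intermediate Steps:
b = -106496 (b = -615 - 105881 = -106496)
b/((-975643/((-390790/(-344915))))) = -106496/((-975643/((-390790/(-344915))))) = -106496/((-975643/((-390790*(-1/344915))))) = -106496/((-975643/78158/68983)) = -106496/((-975643*68983/78158)) = -106496/(-67302781069/78158) = -106496*(-78158/67302781069) = 8323514368/67302781069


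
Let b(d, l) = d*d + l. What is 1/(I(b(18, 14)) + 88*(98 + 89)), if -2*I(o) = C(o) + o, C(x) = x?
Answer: 1/16118 ≈ 6.2042e-5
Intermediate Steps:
b(d, l) = l + d² (b(d, l) = d² + l = l + d²)
I(o) = -o (I(o) = -(o + o)/2 = -o)
1/(I(b(18, 14)) + 88*(98 + 89)) = 1/(-(14 + 18²) + 88*(98 + 89)) = 1/(-(14 + 324) + 88*187) = 1/(-1*338 + 16456) = 1/(-338 + 16456) = 1/16118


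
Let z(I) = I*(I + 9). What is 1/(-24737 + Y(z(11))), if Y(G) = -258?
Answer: -1/24995 ≈ -4.0008e-5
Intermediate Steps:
z(I) = I*(9 + I)
1/(-24737 + Y(z(11))) = 1/(-24737 - 258) = 1/(-24995) = -1/24995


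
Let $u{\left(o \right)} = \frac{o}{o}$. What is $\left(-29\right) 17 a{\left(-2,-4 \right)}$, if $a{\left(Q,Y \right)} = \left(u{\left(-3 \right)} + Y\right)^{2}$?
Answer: $-4437$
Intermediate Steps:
$u{\left(o \right)} = 1$
$a{\left(Q,Y \right)} = \left(1 + Y\right)^{2}$
$\left(-29\right) 17 a{\left(-2,-4 \right)} = \left(-29\right) 17 \left(1 - 4\right)^{2} = - 493 \left(-3\right)^{2} = \left(-493\right) 9 = -4437$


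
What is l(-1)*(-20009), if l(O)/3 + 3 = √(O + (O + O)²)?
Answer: 180081 - 60027*√3 ≈ 76111.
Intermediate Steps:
l(O) = -9 + 3*√(O + 4*O²) (l(O) = -9 + 3*√(O + (O + O)²) = -9 + 3*√(O + (2*O)²) = -9 + 3*√(O + 4*O²))
l(-1)*(-20009) = (-9 + 3*√(-(1 + 4*(-1))))*(-20009) = (-9 + 3*√(-(1 - 4)))*(-20009) = (-9 + 3*√(-1*(-3)))*(-20009) = (-9 + 3*√3)*(-20009) = 180081 - 60027*√3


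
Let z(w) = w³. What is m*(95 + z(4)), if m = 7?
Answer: 1113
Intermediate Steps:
m*(95 + z(4)) = 7*(95 + 4³) = 7*(95 + 64) = 7*159 = 1113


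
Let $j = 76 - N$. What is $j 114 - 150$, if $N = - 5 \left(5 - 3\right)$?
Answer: $9654$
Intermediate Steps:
$N = -10$ ($N = \left(-5\right) 2 = -10$)
$j = 86$ ($j = 76 - -10 = 76 + 10 = 86$)
$j 114 - 150 = 86 \cdot 114 - 150 = 9804 - 150 = 9654$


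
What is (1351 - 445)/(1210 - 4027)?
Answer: -302/939 ≈ -0.32162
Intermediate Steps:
(1351 - 445)/(1210 - 4027) = 906/(-2817) = 906*(-1/2817) = -302/939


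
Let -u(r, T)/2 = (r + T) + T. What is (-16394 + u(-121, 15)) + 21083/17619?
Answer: -285618145/17619 ≈ -16211.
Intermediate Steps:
u(r, T) = -4*T - 2*r (u(r, T) = -2*((r + T) + T) = -2*((T + r) + T) = -2*(r + 2*T) = -4*T - 2*r)
(-16394 + u(-121, 15)) + 21083/17619 = (-16394 + (-4*15 - 2*(-121))) + 21083/17619 = (-16394 + (-60 + 242)) + 21083*(1/17619) = (-16394 + 182) + 21083/17619 = -16212 + 21083/17619 = -285618145/17619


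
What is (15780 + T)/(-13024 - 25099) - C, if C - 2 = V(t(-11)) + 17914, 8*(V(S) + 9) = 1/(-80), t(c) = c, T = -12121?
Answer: -436910182677/24398720 ≈ -17907.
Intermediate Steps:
V(S) = -5761/640 (V(S) = -9 + (⅛)/(-80) = -9 + (⅛)*(-1/80) = -9 - 1/640 = -5761/640)
C = 11460479/640 (C = 2 + (-5761/640 + 17914) = 2 + 11459199/640 = 11460479/640 ≈ 17907.)
(15780 + T)/(-13024 - 25099) - C = (15780 - 12121)/(-13024 - 25099) - 1*11460479/640 = 3659/(-38123) - 11460479/640 = 3659*(-1/38123) - 11460479/640 = -3659/38123 - 11460479/640 = -436910182677/24398720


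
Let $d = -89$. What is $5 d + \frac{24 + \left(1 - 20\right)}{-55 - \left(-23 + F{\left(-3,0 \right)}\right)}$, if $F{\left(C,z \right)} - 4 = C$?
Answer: $- \frac{14690}{33} \approx -445.15$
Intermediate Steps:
$F{\left(C,z \right)} = 4 + C$
$5 d + \frac{24 + \left(1 - 20\right)}{-55 - \left(-23 + F{\left(-3,0 \right)}\right)} = 5 \left(-89\right) + \frac{24 + \left(1 - 20\right)}{-55 + \left(23 - \left(4 - 3\right)\right)} = -445 + \frac{24 + \left(1 - 20\right)}{-55 + \left(23 - 1\right)} = -445 + \frac{24 - 19}{-55 + \left(23 - 1\right)} = -445 + \frac{5}{-55 + 22} = -445 + \frac{5}{-33} = -445 + 5 \left(- \frac{1}{33}\right) = -445 - \frac{5}{33} = - \frac{14690}{33}$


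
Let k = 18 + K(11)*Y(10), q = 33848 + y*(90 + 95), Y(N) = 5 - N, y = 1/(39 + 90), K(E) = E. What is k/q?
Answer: -4773/4366577 ≈ -0.0010931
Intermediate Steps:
y = 1/129 ≈ 0.0077519
q = 4366577/129 (q = 33848 + (90 + 95)/129 = 33848 + (1/129)*185 = 33848 + 185/129 = 4366577/129 ≈ 33849.)
k = -37 (k = 18 + 11*(5 - 1*10) = 18 + 11*(5 - 10) = 18 + 11*(-5) = 18 - 55 = -37)
k/q = -37/4366577/129 = -37*129/4366577 = -4773/4366577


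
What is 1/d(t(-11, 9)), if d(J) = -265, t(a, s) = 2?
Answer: -1/265 ≈ -0.0037736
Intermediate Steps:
1/d(t(-11, 9)) = 1/(-265) = -1/265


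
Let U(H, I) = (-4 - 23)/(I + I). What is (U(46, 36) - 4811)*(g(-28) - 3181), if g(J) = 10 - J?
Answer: 120977213/8 ≈ 1.5122e+7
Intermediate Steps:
U(H, I) = -27/(2*I) (U(H, I) = -27*1/(2*I) = -27/(2*I))
(U(46, 36) - 4811)*(g(-28) - 3181) = (-27/2/36 - 4811)*((10 - 1*(-28)) - 3181) = (-27/2*1/36 - 4811)*((10 + 28) - 3181) = (-3/8 - 4811)*(38 - 3181) = -38491/8*(-3143) = 120977213/8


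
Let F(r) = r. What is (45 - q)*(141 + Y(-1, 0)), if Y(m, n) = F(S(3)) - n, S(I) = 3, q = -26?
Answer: 10224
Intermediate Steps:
Y(m, n) = 3 - n
(45 - q)*(141 + Y(-1, 0)) = (45 - 1*(-26))*(141 + (3 - 1*0)) = (45 + 26)*(141 + (3 + 0)) = 71*(141 + 3) = 71*144 = 10224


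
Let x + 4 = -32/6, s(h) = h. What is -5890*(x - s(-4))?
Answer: 94240/3 ≈ 31413.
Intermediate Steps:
x = -28/3 (x = -4 - 32/6 = -4 - 32*1/6 = -4 - 16/3 = -28/3 ≈ -9.3333)
-5890*(x - s(-4)) = -5890*(-28/3 - 1*(-4)) = -5890*(-28/3 + 4) = -5890*(-16/3) = 94240/3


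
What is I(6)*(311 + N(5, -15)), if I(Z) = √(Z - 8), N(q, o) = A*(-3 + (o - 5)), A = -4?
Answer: 403*I*√2 ≈ 569.93*I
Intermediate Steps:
N(q, o) = 32 - 4*o (N(q, o) = -4*(-3 + (o - 5)) = -4*(-3 + (-5 + o)) = -4*(-8 + o) = 32 - 4*o)
I(Z) = √(-8 + Z)
I(6)*(311 + N(5, -15)) = √(-8 + 6)*(311 + (32 - 4*(-15))) = √(-2)*(311 + (32 + 60)) = (I*√2)*(311 + 92) = (I*√2)*403 = 403*I*√2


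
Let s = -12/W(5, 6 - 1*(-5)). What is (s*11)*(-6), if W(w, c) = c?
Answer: 72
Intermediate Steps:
s = -12/11 (s = -12/(6 - 1*(-5)) = -12/(6 + 5) = -12/11 ≈ -1.0909)
(s*11)*(-6) = -12/11*11*(-6) = -12*(-6) = 72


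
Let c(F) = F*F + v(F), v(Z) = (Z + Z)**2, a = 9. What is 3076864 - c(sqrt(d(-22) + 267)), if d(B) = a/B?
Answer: 67661683/22 ≈ 3.0755e+6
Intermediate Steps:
v(Z) = 4*Z**2 (v(Z) = (2*Z)**2 = 4*Z**2)
d(B) = 9/B
c(F) = 5*F**2 (c(F) = F*F + 4*F**2 = F**2 + 4*F**2 = 5*F**2)
3076864 - c(sqrt(d(-22) + 267)) = 3076864 - 5*(sqrt(9/(-22) + 267))**2 = 3076864 - 5*(sqrt(9*(-1/22) + 267))**2 = 3076864 - 5*(sqrt(-9/22 + 267))**2 = 3076864 - 5*(sqrt(5865/22))**2 = 3076864 - 5*(sqrt(129030)/22)**2 = 3076864 - 5*5865/22 = 3076864 - 1*29325/22 = 3076864 - 29325/22 = 67661683/22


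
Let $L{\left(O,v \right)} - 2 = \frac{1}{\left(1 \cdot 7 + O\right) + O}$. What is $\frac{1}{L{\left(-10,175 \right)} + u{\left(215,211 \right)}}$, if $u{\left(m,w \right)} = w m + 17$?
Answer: $\frac{13}{589991} \approx 2.2034 \cdot 10^{-5}$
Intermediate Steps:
$u{\left(m,w \right)} = 17 + m w$ ($u{\left(m,w \right)} = m w + 17 = 17 + m w$)
$L{\left(O,v \right)} = 2 + \frac{1}{7 + 2 O}$ ($L{\left(O,v \right)} = 2 + \frac{1}{\left(1 \cdot 7 + O\right) + O} = 2 + \frac{1}{\left(7 + O\right) + O} = 2 + \frac{1}{7 + 2 O}$)
$\frac{1}{L{\left(-10,175 \right)} + u{\left(215,211 \right)}} = \frac{1}{\frac{15 + 4 \left(-10\right)}{7 + 2 \left(-10\right)} + \left(17 + 215 \cdot 211\right)} = \frac{1}{\frac{15 - 40}{7 - 20} + \left(17 + 45365\right)} = \frac{1}{\frac{1}{-13} \left(-25\right) + 45382} = \frac{1}{\left(- \frac{1}{13}\right) \left(-25\right) + 45382} = \frac{1}{\frac{25}{13} + 45382} = \frac{1}{\frac{589991}{13}} = \frac{13}{589991}$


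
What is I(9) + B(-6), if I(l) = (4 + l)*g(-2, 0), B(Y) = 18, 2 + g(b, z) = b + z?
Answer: -34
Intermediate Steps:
g(b, z) = -2 + b + z (g(b, z) = -2 + (b + z) = -2 + b + z)
I(l) = -16 - 4*l (I(l) = (4 + l)*(-2 - 2 + 0) = (4 + l)*(-4) = -16 - 4*l)
I(9) + B(-6) = (-16 - 4*9) + 18 = (-16 - 36) + 18 = -52 + 18 = -34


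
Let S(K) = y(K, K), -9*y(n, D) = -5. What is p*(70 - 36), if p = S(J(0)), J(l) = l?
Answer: 170/9 ≈ 18.889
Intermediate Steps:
y(n, D) = 5/9 (y(n, D) = -1/9*(-5) = 5/9)
S(K) = 5/9
p = 5/9 ≈ 0.55556
p*(70 - 36) = 5*(70 - 36)/9 = (5/9)*34 = 170/9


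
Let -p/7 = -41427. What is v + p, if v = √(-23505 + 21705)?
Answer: 289989 + 30*I*√2 ≈ 2.8999e+5 + 42.426*I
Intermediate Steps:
p = 289989 (p = -7*(-41427) = 289989)
v = 30*I*√2 (v = √(-1800) = 30*I*√2 ≈ 42.426*I)
v + p = 30*I*√2 + 289989 = 289989 + 30*I*√2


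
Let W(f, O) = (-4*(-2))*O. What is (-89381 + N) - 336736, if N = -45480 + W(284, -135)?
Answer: -472677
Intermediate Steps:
W(f, O) = 8*O
N = -46560 (N = -45480 + 8*(-135) = -45480 - 1080 = -46560)
(-89381 + N) - 336736 = (-89381 - 46560) - 336736 = -135941 - 336736 = -472677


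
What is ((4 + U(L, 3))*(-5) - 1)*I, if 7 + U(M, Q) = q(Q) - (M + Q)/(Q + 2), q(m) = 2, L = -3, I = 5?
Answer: 20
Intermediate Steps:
U(M, Q) = -5 - (M + Q)/(2 + Q) (U(M, Q) = -7 + (2 - (M + Q)/(Q + 2)) = -7 + (2 - (M + Q)/(2 + Q)) = -5 - (M + Q)/(2 + Q))
((4 + U(L, 3))*(-5) - 1)*I = ((4 + (-10 - 1*(-3) - 6*3)/(2 + 3))*(-5) - 1)*5 = ((4 + (-10 + 3 - 18)/5)*(-5) - 1)*5 = ((4 + (⅕)*(-25))*(-5) - 1)*5 = ((4 - 5)*(-5) - 1)*5 = (-1*(-5) - 1)*5 = (5 - 1)*5 = 4*5 = 20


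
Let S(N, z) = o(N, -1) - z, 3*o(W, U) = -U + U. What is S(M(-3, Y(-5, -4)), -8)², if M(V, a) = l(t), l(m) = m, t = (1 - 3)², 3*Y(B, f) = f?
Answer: 64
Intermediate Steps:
Y(B, f) = f/3
t = 4 (t = (-2)² = 4)
M(V, a) = 4
o(W, U) = 0 (o(W, U) = (-U + U)/3 = (⅓)*0 = 0)
S(N, z) = -z (S(N, z) = 0 - z = -z)
S(M(-3, Y(-5, -4)), -8)² = (-1*(-8))² = 8² = 64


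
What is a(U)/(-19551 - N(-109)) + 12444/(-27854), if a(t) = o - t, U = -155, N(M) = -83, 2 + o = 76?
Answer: -124319179/271130836 ≈ -0.45852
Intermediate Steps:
o = 74 (o = -2 + 76 = 74)
a(t) = 74 - t
a(U)/(-19551 - N(-109)) + 12444/(-27854) = (74 - 1*(-155))/(-19551 - 1*(-83)) + 12444/(-27854) = (74 + 155)/(-19551 + 83) + 12444*(-1/27854) = 229/(-19468) - 6222/13927 = 229*(-1/19468) - 6222/13927 = -229/19468 - 6222/13927 = -124319179/271130836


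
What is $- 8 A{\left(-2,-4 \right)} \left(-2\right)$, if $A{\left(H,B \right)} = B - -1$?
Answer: $-48$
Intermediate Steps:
$A{\left(H,B \right)} = 1 + B$ ($A{\left(H,B \right)} = B + 1 = 1 + B$)
$- 8 A{\left(-2,-4 \right)} \left(-2\right) = - 8 \left(1 - 4\right) \left(-2\right) = \left(-8\right) \left(-3\right) \left(-2\right) = 24 \left(-2\right) = -48$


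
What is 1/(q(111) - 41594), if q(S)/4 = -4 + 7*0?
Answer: -1/41610 ≈ -2.4033e-5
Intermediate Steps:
q(S) = -16 (q(S) = 4*(-4 + 7*0) = 4*(-4 + 0) = 4*(-4) = -16)
1/(q(111) - 41594) = 1/(-16 - 41594) = 1/(-41610) = -1/41610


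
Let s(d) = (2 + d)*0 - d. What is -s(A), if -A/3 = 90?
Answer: -270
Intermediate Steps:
A = -270 (A = -3*90 = -270)
s(d) = -d (s(d) = 0 - d = -d)
-s(A) = -(-1)*(-270) = -1*270 = -270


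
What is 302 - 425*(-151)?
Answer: 64477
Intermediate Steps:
302 - 425*(-151) = 302 + 64175 = 64477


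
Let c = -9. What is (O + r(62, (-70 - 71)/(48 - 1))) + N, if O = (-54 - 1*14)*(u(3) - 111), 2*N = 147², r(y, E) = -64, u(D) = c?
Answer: 37801/2 ≈ 18901.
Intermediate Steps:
u(D) = -9
N = 21609/2 (N = (½)*147² = (½)*21609 = 21609/2 ≈ 10805.)
O = 8160 (O = (-54 - 1*14)*(-9 - 111) = (-54 - 14)*(-120) = -68*(-120) = 8160)
(O + r(62, (-70 - 71)/(48 - 1))) + N = (8160 - 64) + 21609/2 = 8096 + 21609/2 = 37801/2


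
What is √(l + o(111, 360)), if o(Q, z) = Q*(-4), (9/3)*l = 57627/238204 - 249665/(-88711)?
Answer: I*√841327778203145548077/1378129242 ≈ 21.047*I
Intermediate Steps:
l = 2807971759/2756258484 (l = (57627/238204 - 249665/(-88711))/3 = (57627*(1/238204) - 249665*(-1/88711))/3 = (57627/238204 + 10855/3857)/3 = (⅓)*(2807971759/918752828) = 2807971759/2756258484 ≈ 1.0188)
o(Q, z) = -4*Q
√(l + o(111, 360)) = √(2807971759/2756258484 - 4*111) = √(2807971759/2756258484 - 444) = √(-1220970795137/2756258484) = I*√841327778203145548077/1378129242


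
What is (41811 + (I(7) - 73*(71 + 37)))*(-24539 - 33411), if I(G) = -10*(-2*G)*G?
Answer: -2022860650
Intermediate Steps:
I(G) = 20*G**2 (I(G) = -(-20)*G**2 = 20*G**2)
(41811 + (I(7) - 73*(71 + 37)))*(-24539 - 33411) = (41811 + (20*7**2 - 73*(71 + 37)))*(-24539 - 33411) = (41811 + (20*49 - 73*108))*(-57950) = (41811 + (980 - 1*7884))*(-57950) = (41811 + (980 - 7884))*(-57950) = (41811 - 6904)*(-57950) = 34907*(-57950) = -2022860650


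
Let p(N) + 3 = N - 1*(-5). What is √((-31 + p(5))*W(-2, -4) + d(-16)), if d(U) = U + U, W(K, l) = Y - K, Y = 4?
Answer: 4*I*√11 ≈ 13.266*I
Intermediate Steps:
W(K, l) = 4 - K
d(U) = 2*U
p(N) = 2 + N (p(N) = -3 + (N - 1*(-5)) = -3 + (N + 5) = -3 + (5 + N) = 2 + N)
√((-31 + p(5))*W(-2, -4) + d(-16)) = √((-31 + (2 + 5))*(4 - 1*(-2)) + 2*(-16)) = √((-31 + 7)*(4 + 2) - 32) = √(-24*6 - 32) = √(-144 - 32) = √(-176) = 4*I*√11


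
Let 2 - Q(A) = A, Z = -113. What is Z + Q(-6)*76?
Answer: 495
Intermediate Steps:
Q(A) = 2 - A
Z + Q(-6)*76 = -113 + (2 - 1*(-6))*76 = -113 + (2 + 6)*76 = -113 + 8*76 = -113 + 608 = 495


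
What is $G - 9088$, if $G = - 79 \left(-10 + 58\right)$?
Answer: $-12880$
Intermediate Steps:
$G = -3792$ ($G = \left(-79\right) 48 = -3792$)
$G - 9088 = -3792 - 9088 = -12880$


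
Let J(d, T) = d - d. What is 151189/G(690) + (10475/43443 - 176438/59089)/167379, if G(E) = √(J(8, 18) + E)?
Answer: -7046038759/429662466607833 + 151189*√690/690 ≈ 5755.7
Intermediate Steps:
J(d, T) = 0
G(E) = √E (G(E) = √(0 + E) = √E)
151189/G(690) + (10475/43443 - 176438/59089)/167379 = 151189/(√690) + (10475/43443 - 176438/59089)/167379 = 151189*(√690/690) + (10475*(1/43443) - 176438*1/59089)*(1/167379) = 151189*√690/690 + (10475/43443 - 176438/59089)*(1/167379) = 151189*√690/690 - 7046038759/2567003427*1/167379 = 151189*√690/690 - 7046038759/429662466607833 = -7046038759/429662466607833 + 151189*√690/690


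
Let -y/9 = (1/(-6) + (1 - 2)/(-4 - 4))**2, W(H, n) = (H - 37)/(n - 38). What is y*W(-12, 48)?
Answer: 49/640 ≈ 0.076563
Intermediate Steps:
W(H, n) = (-37 + H)/(-38 + n)
y = -1/64 (y = -9*(1/(-6) + (1 - 2)/(-4 - 4))**2 = -9*(-1/6 - 1/(-8))**2 = -9*(-1/6 - 1*(-1/8))**2 = -9*(-1/6 + 1/8)**2 = -9*(-1/24)**2 = -9*1/576 = -1/64 ≈ -0.015625)
y*W(-12, 48) = -(-37 - 12)/(64*(-38 + 48)) = -(-49)/(64*10) = -(-49)/640 = -1/64*(-49/10) = 49/640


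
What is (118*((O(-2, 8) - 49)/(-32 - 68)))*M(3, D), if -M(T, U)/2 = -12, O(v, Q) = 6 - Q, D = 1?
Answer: 36108/25 ≈ 1444.3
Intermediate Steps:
M(T, U) = 24 (M(T, U) = -2*(-12) = 24)
(118*((O(-2, 8) - 49)/(-32 - 68)))*M(3, D) = (118*(((6 - 1*8) - 49)/(-32 - 68)))*24 = (118*(((6 - 8) - 49)/(-100)))*24 = (118*((-2 - 49)*(-1/100)))*24 = (118*(-51*(-1/100)))*24 = (118*(51/100))*24 = (3009/50)*24 = 36108/25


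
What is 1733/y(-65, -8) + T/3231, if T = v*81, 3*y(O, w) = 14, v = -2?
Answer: 1866189/5026 ≈ 371.31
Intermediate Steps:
y(O, w) = 14/3 (y(O, w) = (⅓)*14 = 14/3)
T = -162 (T = -2*81 = -162)
1733/y(-65, -8) + T/3231 = 1733/(14/3) - 162/3231 = 1733*(3/14) - 162*1/3231 = 5199/14 - 18/359 = 1866189/5026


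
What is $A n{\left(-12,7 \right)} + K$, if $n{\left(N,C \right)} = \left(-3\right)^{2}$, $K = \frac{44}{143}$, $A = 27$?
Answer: $\frac{3163}{13} \approx 243.31$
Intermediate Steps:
$K = \frac{4}{13}$ ($K = 44 \cdot \frac{1}{143} = \frac{4}{13} \approx 0.30769$)
$n{\left(N,C \right)} = 9$
$A n{\left(-12,7 \right)} + K = 27 \cdot 9 + \frac{4}{13} = 243 + \frac{4}{13} = \frac{3163}{13}$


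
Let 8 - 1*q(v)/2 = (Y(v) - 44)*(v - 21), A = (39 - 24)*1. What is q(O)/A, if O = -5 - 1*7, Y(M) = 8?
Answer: -472/3 ≈ -157.33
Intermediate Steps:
A = 15 (A = 15*1 = 15)
O = -12 (O = -5 - 7 = -12)
q(v) = -1496 + 72*v (q(v) = 16 - 2*(8 - 44)*(v - 21) = 16 - (-72)*(-21 + v) = 16 - 2*(756 - 36*v) = 16 + (-1512 + 72*v) = -1496 + 72*v)
q(O)/A = (-1496 + 72*(-12))/15 = (-1496 - 864)*(1/15) = -2360*1/15 = -472/3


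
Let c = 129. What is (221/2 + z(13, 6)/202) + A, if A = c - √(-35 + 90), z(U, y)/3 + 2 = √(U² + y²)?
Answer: 48373/202 - √55 + 3*√205/202 ≈ 232.27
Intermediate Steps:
z(U, y) = -6 + 3*√(U² + y²)
A = 129 - √55 (A = 129 - √(-35 + 90) = 129 - √55 ≈ 121.58)
(221/2 + z(13, 6)/202) + A = (221/2 + (-6 + 3*√(13² + 6²))/202) + (129 - √55) = (221*(½) + (-6 + 3*√(169 + 36))*(1/202)) + (129 - √55) = (221/2 + (-6 + 3*√205)*(1/202)) + (129 - √55) = (221/2 + (-3/101 + 3*√205/202)) + (129 - √55) = (22315/202 + 3*√205/202) + (129 - √55) = 48373/202 - √55 + 3*√205/202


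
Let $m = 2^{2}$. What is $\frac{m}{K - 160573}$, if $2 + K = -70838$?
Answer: $- \frac{4}{231413} \approx -1.7285 \cdot 10^{-5}$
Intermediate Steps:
$K = -70840$ ($K = -2 - 70838 = -70840$)
$m = 4$
$\frac{m}{K - 160573} = \frac{1}{-70840 - 160573} \cdot 4 = \frac{1}{-231413} \cdot 4 = \left(- \frac{1}{231413}\right) 4 = - \frac{4}{231413}$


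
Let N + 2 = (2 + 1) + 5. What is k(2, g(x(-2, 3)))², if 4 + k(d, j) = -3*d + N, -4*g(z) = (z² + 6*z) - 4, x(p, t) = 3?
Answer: 16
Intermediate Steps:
N = 6 (N = -2 + ((2 + 1) + 5) = -2 + (3 + 5) = -2 + 8 = 6)
g(z) = 1 - 3*z/2 - z²/4 (g(z) = -((z² + 6*z) - 4)/4 = -(-4 + z² + 6*z)/4 = 1 - 3*z/2 - z²/4)
k(d, j) = 2 - 3*d (k(d, j) = -4 + (-3*d + 6) = -4 + (6 - 3*d) = 2 - 3*d)
k(2, g(x(-2, 3)))² = (2 - 3*2)² = (2 - 6)² = (-4)² = 16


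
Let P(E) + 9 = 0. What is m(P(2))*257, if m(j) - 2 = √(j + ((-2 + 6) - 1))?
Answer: 514 + 257*I*√6 ≈ 514.0 + 629.52*I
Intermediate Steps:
P(E) = -9 (P(E) = -9 + 0 = -9)
m(j) = 2 + √(3 + j) (m(j) = 2 + √(j + ((-2 + 6) - 1)) = 2 + √(j + (4 - 1)) = 2 + √(j + 3) = 2 + √(3 + j))
m(P(2))*257 = (2 + √(3 - 9))*257 = (2 + √(-6))*257 = (2 + I*√6)*257 = 514 + 257*I*√6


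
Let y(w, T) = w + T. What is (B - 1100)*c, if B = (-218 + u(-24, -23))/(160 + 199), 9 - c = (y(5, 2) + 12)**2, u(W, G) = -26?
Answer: 139090688/359 ≈ 3.8744e+5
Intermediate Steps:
y(w, T) = T + w
c = -352 (c = 9 - ((2 + 5) + 12)**2 = 9 - (7 + 12)**2 = 9 - 1*19**2 = 9 - 1*361 = 9 - 361 = -352)
B = -244/359 (B = (-218 - 26)/(160 + 199) = -244/359 ≈ -0.67967)
(B - 1100)*c = (-244/359 - 1100)*(-352) = -395144/359*(-352) = 139090688/359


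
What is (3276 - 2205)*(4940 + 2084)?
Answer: 7522704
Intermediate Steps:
(3276 - 2205)*(4940 + 2084) = 1071*7024 = 7522704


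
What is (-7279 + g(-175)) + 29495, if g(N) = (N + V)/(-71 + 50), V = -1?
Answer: 466712/21 ≈ 22224.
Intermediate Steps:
g(N) = 1/21 - N/21 (g(N) = (N - 1)/(-71 + 50) = (-1 + N)/(-21) = (-1 + N)*(-1/21) = 1/21 - N/21)
(-7279 + g(-175)) + 29495 = (-7279 + (1/21 - 1/21*(-175))) + 29495 = (-7279 + (1/21 + 25/3)) + 29495 = (-7279 + 176/21) + 29495 = -152683/21 + 29495 = 466712/21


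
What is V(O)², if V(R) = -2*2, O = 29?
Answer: 16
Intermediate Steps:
V(R) = -4
V(O)² = (-4)² = 16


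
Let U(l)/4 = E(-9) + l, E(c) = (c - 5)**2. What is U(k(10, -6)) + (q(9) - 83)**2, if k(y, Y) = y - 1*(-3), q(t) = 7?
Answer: 6612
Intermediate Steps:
E(c) = (-5 + c)**2
k(y, Y) = 3 + y (k(y, Y) = y + 3 = 3 + y)
U(l) = 784 + 4*l (U(l) = 4*((-5 - 9)**2 + l) = 4*((-14)**2 + l) = 4*(196 + l) = 784 + 4*l)
U(k(10, -6)) + (q(9) - 83)**2 = (784 + 4*(3 + 10)) + (7 - 83)**2 = (784 + 4*13) + (-76)**2 = (784 + 52) + 5776 = 836 + 5776 = 6612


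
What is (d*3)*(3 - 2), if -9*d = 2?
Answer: -⅔ ≈ -0.66667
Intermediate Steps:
d = -2/9 (d = -⅑*2 = -2/9 ≈ -0.22222)
(d*3)*(3 - 2) = (-2/9*3)*(3 - 2) = -⅔*1 = -⅔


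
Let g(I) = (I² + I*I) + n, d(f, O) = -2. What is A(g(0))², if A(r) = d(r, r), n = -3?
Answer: 4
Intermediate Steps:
g(I) = -3 + 2*I² (g(I) = (I² + I*I) - 3 = (I² + I²) - 3 = 2*I² - 3 = -3 + 2*I²)
A(r) = -2
A(g(0))² = (-2)² = 4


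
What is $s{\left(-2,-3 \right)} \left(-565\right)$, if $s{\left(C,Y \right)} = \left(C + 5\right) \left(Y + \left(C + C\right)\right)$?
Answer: $11865$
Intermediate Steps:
$s{\left(C,Y \right)} = \left(5 + C\right) \left(Y + 2 C\right)$
$s{\left(-2,-3 \right)} \left(-565\right) = \left(2 \left(-2\right)^{2} + 5 \left(-3\right) + 10 \left(-2\right) - -6\right) \left(-565\right) = \left(2 \cdot 4 - 15 - 20 + 6\right) \left(-565\right) = \left(8 - 15 - 20 + 6\right) \left(-565\right) = \left(-21\right) \left(-565\right) = 11865$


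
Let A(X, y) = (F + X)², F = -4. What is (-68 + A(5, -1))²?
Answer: 4489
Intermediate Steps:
A(X, y) = (-4 + X)²
(-68 + A(5, -1))² = (-68 + (-4 + 5)²)² = (-68 + 1²)² = (-68 + 1)² = (-67)² = 4489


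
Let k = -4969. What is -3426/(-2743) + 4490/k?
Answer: 4707724/13629967 ≈ 0.34540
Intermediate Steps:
-3426/(-2743) + 4490/k = -3426/(-2743) + 4490/(-4969) = -3426*(-1/2743) + 4490*(-1/4969) = 3426/2743 - 4490/4969 = 4707724/13629967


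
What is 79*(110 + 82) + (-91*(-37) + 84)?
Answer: 18619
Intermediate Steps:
79*(110 + 82) + (-91*(-37) + 84) = 79*192 + (3367 + 84) = 15168 + 3451 = 18619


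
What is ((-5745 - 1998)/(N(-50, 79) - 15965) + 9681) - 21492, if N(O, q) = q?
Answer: -187621803/15886 ≈ -11811.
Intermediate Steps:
((-5745 - 1998)/(N(-50, 79) - 15965) + 9681) - 21492 = ((-5745 - 1998)/(79 - 15965) + 9681) - 21492 = (-7743/(-15886) + 9681) - 21492 = (-7743*(-1/15886) + 9681) - 21492 = (7743/15886 + 9681) - 21492 = 153800109/15886 - 21492 = -187621803/15886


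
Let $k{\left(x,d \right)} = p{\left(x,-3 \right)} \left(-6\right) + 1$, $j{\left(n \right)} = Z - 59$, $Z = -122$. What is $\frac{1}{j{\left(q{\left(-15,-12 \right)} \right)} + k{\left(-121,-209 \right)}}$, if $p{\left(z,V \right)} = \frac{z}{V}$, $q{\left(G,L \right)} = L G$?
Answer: $- \frac{1}{422} \approx -0.0023697$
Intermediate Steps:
$q{\left(G,L \right)} = G L$
$j{\left(n \right)} = -181$ ($j{\left(n \right)} = -122 - 59 = -181$)
$k{\left(x,d \right)} = 1 + 2 x$ ($k{\left(x,d \right)} = \frac{x}{-3} \left(-6\right) + 1 = x \left(- \frac{1}{3}\right) \left(-6\right) + 1 = - \frac{x}{3} \left(-6\right) + 1 = 2 x + 1 = 1 + 2 x$)
$\frac{1}{j{\left(q{\left(-15,-12 \right)} \right)} + k{\left(-121,-209 \right)}} = \frac{1}{-181 + \left(1 + 2 \left(-121\right)\right)} = \frac{1}{-181 + \left(1 - 242\right)} = \frac{1}{-181 - 241} = \frac{1}{-422} = - \frac{1}{422}$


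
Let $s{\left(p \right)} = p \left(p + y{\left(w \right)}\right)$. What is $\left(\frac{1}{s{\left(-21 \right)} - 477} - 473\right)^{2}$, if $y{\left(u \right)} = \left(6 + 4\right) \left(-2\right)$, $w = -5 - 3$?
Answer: $\frac{32989820161}{147456} \approx 2.2373 \cdot 10^{5}$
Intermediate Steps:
$w = -8$
$y{\left(u \right)} = -20$ ($y{\left(u \right)} = 10 \left(-2\right) = -20$)
$s{\left(p \right)} = p \left(-20 + p\right)$ ($s{\left(p \right)} = p \left(p - 20\right) = p \left(-20 + p\right)$)
$\left(\frac{1}{s{\left(-21 \right)} - 477} - 473\right)^{2} = \left(\frac{1}{- 21 \left(-20 - 21\right) - 477} - 473\right)^{2} = \left(\frac{1}{\left(-21\right) \left(-41\right) - 477} - 473\right)^{2} = \left(\frac{1}{861 - 477} - 473\right)^{2} = \left(\frac{1}{384} - 473\right)^{2} = \left(- \frac{181631}{384}\right)^{2} = \frac{32989820161}{147456}$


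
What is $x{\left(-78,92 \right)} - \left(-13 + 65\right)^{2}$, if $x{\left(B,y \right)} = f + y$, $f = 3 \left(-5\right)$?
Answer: $-2627$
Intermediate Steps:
$f = -15$
$x{\left(B,y \right)} = -15 + y$
$x{\left(-78,92 \right)} - \left(-13 + 65\right)^{2} = \left(-15 + 92\right) - \left(-13 + 65\right)^{2} = 77 - 52^{2} = 77 - 2704 = -2627$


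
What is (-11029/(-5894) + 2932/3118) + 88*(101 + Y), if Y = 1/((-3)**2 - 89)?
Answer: 204213254106/22971865 ≈ 8889.7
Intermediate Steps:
Y = -1/80 (Y = 1/(9 - 89) = 1/(-80) = -1/80 ≈ -0.012500)
(-11029/(-5894) + 2932/3118) + 88*(101 + Y) = (-11029/(-5894) + 2932/3118) + 88*(101 - 1/80) = (-11029*(-1/5894) + 2932*(1/3118)) + 88*(8079/80) = (11029/5894 + 1466/1559) + 88869/10 = 25834815/9188746 + 88869/10 = 204213254106/22971865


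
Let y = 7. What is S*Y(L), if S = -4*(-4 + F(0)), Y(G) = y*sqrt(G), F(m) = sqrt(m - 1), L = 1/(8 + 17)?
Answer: 112/5 - 28*I/5 ≈ 22.4 - 5.6*I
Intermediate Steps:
L = 1/25 ≈ 0.040000
F(m) = sqrt(-1 + m)
Y(G) = 7*sqrt(G)
S = 16 - 4*I (S = -4*(-4 + sqrt(-1 + 0)) = -4*(-4 + sqrt(-1)) = -4*(-4 + I) = 16 - 4*I ≈ 16.0 - 4.0*I)
S*Y(L) = (16 - 4*I)*(7*sqrt(1/25)) = (16 - 4*I)*(7*(1/5)) = (16 - 4*I)*(7/5) = 112/5 - 28*I/5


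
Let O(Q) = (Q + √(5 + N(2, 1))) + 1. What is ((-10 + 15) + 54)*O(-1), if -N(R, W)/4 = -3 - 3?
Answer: 59*√29 ≈ 317.72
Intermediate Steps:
N(R, W) = 24 (N(R, W) = -4*(-3 - 3) = -4*(-6) = 24)
O(Q) = 1 + Q + √29 (O(Q) = (Q + √(5 + 24)) + 1 = (Q + √29) + 1 = 1 + Q + √29)
((-10 + 15) + 54)*O(-1) = ((-10 + 15) + 54)*(1 - 1 + √29) = (5 + 54)*√29 = 59*√29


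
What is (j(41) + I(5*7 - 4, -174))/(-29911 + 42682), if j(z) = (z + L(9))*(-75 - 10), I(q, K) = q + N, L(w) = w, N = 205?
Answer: -446/1419 ≈ -0.31431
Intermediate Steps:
I(q, K) = 205 + q (I(q, K) = q + 205 = 205 + q)
j(z) = -765 - 85*z (j(z) = (z + 9)*(-75 - 10) = (9 + z)*(-85) = -765 - 85*z)
(j(41) + I(5*7 - 4, -174))/(-29911 + 42682) = ((-765 - 85*41) + (205 + (5*7 - 4)))/(-29911 + 42682) = ((-765 - 3485) + (205 + (35 - 4)))/12771 = (-4250 + (205 + 31))*(1/12771) = (-4250 + 236)*(1/12771) = -4014*1/12771 = -446/1419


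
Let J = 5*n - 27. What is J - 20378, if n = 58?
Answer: -20115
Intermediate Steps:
J = 263 (J = 5*58 - 27 = 290 - 27 = 263)
J - 20378 = 263 - 20378 = -20115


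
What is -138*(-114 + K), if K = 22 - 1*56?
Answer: 20424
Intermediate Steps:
K = -34 (K = 22 - 56 = -34)
-138*(-114 + K) = -138*(-114 - 34) = -138*(-148) = 20424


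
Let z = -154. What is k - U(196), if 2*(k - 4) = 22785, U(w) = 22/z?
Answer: 159553/14 ≈ 11397.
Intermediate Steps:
U(w) = -⅐ (U(w) = 22/(-154) = 22*(-1/154) = -⅐)
k = 22793/2 (k = 4 + (½)*22785 = 4 + 22785/2 = 22793/2 ≈ 11397.)
k - U(196) = 22793/2 - 1*(-⅐) = 22793/2 + ⅐ = 159553/14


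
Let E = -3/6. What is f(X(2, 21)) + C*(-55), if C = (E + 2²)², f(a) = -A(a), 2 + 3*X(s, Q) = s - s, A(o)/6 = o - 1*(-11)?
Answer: -2943/4 ≈ -735.75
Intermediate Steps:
A(o) = 66 + 6*o (A(o) = 6*(o - 1*(-11)) = 6*(o + 11) = 6*(11 + o) = 66 + 6*o)
X(s, Q) = -⅔ (X(s, Q) = -⅔ + (s - s)/3 = -⅔ + (⅓)*0 = -⅔ + 0 = -⅔)
E = -½ (E = -3*⅙ = -½ ≈ -0.50000)
f(a) = -66 - 6*a (f(a) = -(66 + 6*a) = -66 - 6*a)
C = 49/4 (C = (-½ + 2²)² = (-½ + 4)² = (7/2)² = 49/4 ≈ 12.250)
f(X(2, 21)) + C*(-55) = (-66 - 6*(-⅔)) + (49/4)*(-55) = (-66 + 4) - 2695/4 = -62 - 2695/4 = -2943/4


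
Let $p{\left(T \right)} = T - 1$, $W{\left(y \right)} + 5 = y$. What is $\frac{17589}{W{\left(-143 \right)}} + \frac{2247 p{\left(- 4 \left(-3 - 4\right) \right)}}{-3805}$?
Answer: $- \frac{75905157}{563140} \approx -134.79$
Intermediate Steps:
$W{\left(y \right)} = -5 + y$
$p{\left(T \right)} = -1 + T$
$\frac{17589}{W{\left(-143 \right)}} + \frac{2247 p{\left(- 4 \left(-3 - 4\right) \right)}}{-3805} = \frac{17589}{-5 - 143} + \frac{2247 \left(-1 - 4 \left(-3 - 4\right)\right)}{-3805} = \frac{17589}{-148} + 2247 \left(-1 - -28\right) \left(- \frac{1}{3805}\right) = 17589 \left(- \frac{1}{148}\right) + 2247 \left(-1 + 28\right) \left(- \frac{1}{3805}\right) = - \frac{17589}{148} + 2247 \cdot 27 \left(- \frac{1}{3805}\right) = - \frac{17589}{148} + 60669 \left(- \frac{1}{3805}\right) = - \frac{17589}{148} - \frac{60669}{3805} = - \frac{75905157}{563140}$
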